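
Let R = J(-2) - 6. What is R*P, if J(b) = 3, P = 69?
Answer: -207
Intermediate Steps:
R = -3 (R = 3 - 6 = -3)
R*P = -3*69 = -207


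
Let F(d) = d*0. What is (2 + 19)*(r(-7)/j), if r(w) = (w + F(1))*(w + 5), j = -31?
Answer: -294/31 ≈ -9.4839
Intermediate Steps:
F(d) = 0
r(w) = w*(5 + w) (r(w) = (w + 0)*(w + 5) = w*(5 + w))
(2 + 19)*(r(-7)/j) = (2 + 19)*(-7*(5 - 7)/(-31)) = 21*(-7*(-2)*(-1/31)) = 21*(14*(-1/31)) = 21*(-14/31) = -294/31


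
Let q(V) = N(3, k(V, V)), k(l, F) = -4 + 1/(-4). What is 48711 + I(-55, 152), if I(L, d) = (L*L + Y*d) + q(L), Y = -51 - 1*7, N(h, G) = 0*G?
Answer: 42920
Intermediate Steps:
k(l, F) = -17/4 (k(l, F) = -4 - ¼ = -17/4)
N(h, G) = 0
q(V) = 0
Y = -58 (Y = -51 - 7 = -58)
I(L, d) = L² - 58*d (I(L, d) = (L*L - 58*d) + 0 = (L² - 58*d) + 0 = L² - 58*d)
48711 + I(-55, 152) = 48711 + ((-55)² - 58*152) = 48711 + (3025 - 8816) = 48711 - 5791 = 42920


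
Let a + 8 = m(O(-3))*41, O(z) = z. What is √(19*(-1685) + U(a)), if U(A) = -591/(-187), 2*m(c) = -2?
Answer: I*√1119422018/187 ≈ 178.92*I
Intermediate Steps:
m(c) = -1 (m(c) = (½)*(-2) = -1)
a = -49 (a = -8 - 1*41 = -8 - 41 = -49)
U(A) = 591/187 (U(A) = -591*(-1/187) = 591/187)
√(19*(-1685) + U(a)) = √(19*(-1685) + 591/187) = √(-32015 + 591/187) = √(-5986214/187) = I*√1119422018/187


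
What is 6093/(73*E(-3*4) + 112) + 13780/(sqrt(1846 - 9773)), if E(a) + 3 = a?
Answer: -6093/983 - 13780*I*sqrt(7927)/7927 ≈ -6.1984 - 154.77*I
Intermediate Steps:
E(a) = -3 + a
6093/(73*E(-3*4) + 112) + 13780/(sqrt(1846 - 9773)) = 6093/(73*(-3 - 3*4) + 112) + 13780/(sqrt(1846 - 9773)) = 6093/(73*(-3 - 12) + 112) + 13780/(sqrt(-7927)) = 6093/(73*(-15) + 112) + 13780/((I*sqrt(7927))) = 6093/(-1095 + 112) + 13780*(-I*sqrt(7927)/7927) = 6093/(-983) - 13780*I*sqrt(7927)/7927 = 6093*(-1/983) - 13780*I*sqrt(7927)/7927 = -6093/983 - 13780*I*sqrt(7927)/7927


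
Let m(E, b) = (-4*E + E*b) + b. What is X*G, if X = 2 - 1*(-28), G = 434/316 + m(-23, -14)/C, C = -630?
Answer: 36755/1659 ≈ 22.155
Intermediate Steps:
m(E, b) = b - 4*E + E*b
G = 7351/9954 (G = 434/316 + (-14 - 4*(-23) - 23*(-14))/(-630) = 434*(1/316) + (-14 + 92 + 322)*(-1/630) = 217/158 + 400*(-1/630) = 217/158 - 40/63 = 7351/9954 ≈ 0.73850)
X = 30 (X = 2 + 28 = 30)
X*G = 30*(7351/9954) = 36755/1659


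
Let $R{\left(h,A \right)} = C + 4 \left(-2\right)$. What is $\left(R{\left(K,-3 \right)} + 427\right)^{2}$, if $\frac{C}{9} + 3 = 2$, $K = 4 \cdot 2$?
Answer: $168100$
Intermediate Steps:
$K = 8$
$C = -9$ ($C = -27 + 9 \cdot 2 = -27 + 18 = -9$)
$R{\left(h,A \right)} = -17$ ($R{\left(h,A \right)} = -9 + 4 \left(-2\right) = -9 - 8 = -17$)
$\left(R{\left(K,-3 \right)} + 427\right)^{2} = \left(-17 + 427\right)^{2} = 410^{2} = 168100$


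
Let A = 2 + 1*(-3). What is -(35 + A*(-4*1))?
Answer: -39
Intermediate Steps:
A = -1 (A = 2 - 3 = -1)
-(35 + A*(-4*1)) = -(35 - (-4)) = -(35 - 1*(-4)) = -(35 + 4) = -1*39 = -39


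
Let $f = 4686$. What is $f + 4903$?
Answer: $9589$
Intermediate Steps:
$f + 4903 = 4686 + 4903 = 9589$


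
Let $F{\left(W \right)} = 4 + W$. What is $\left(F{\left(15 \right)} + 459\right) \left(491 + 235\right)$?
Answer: $347028$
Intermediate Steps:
$\left(F{\left(15 \right)} + 459\right) \left(491 + 235\right) = \left(\left(4 + 15\right) + 459\right) \left(491 + 235\right) = \left(19 + 459\right) 726 = 478 \cdot 726 = 347028$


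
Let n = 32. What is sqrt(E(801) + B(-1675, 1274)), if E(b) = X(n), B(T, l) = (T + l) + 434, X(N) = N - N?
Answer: sqrt(33) ≈ 5.7446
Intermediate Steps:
X(N) = 0
B(T, l) = 434 + T + l
E(b) = 0
sqrt(E(801) + B(-1675, 1274)) = sqrt(0 + (434 - 1675 + 1274)) = sqrt(0 + 33) = sqrt(33)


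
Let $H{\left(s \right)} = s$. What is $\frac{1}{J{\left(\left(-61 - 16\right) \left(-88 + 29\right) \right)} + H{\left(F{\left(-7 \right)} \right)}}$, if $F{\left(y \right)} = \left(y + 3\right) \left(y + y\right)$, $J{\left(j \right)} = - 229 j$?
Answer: $- \frac{1}{1040291} \approx -9.6127 \cdot 10^{-7}$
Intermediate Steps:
$F{\left(y \right)} = 2 y \left(3 + y\right)$ ($F{\left(y \right)} = \left(3 + y\right) 2 y = 2 y \left(3 + y\right)$)
$\frac{1}{J{\left(\left(-61 - 16\right) \left(-88 + 29\right) \right)} + H{\left(F{\left(-7 \right)} \right)}} = \frac{1}{- 229 \left(-61 - 16\right) \left(-88 + 29\right) + 2 \left(-7\right) \left(3 - 7\right)} = \frac{1}{- 229 \left(\left(-77\right) \left(-59\right)\right) + 2 \left(-7\right) \left(-4\right)} = \frac{1}{\left(-229\right) 4543 + 56} = \frac{1}{-1040347 + 56} = \frac{1}{-1040291} = - \frac{1}{1040291}$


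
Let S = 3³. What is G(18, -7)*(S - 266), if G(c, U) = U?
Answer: 1673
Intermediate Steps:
S = 27
G(18, -7)*(S - 266) = -7*(27 - 266) = -7*(-239) = 1673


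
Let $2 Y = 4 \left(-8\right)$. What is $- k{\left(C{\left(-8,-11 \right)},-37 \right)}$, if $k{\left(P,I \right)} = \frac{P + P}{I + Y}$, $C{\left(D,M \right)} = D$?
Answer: $- \frac{16}{53} \approx -0.30189$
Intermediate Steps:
$Y = -16$ ($Y = \frac{4 \left(-8\right)}{2} = \frac{1}{2} \left(-32\right) = -16$)
$k{\left(P,I \right)} = \frac{2 P}{-16 + I}$ ($k{\left(P,I \right)} = \frac{P + P}{I - 16} = \frac{2 P}{-16 + I}$)
$- k{\left(C{\left(-8,-11 \right)},-37 \right)} = - \frac{2 \left(-8\right)}{-16 - 37} = - \frac{2 \left(-8\right)}{-53} = - \frac{2 \left(-8\right) \left(-1\right)}{53} = \left(-1\right) \frac{16}{53} = - \frac{16}{53}$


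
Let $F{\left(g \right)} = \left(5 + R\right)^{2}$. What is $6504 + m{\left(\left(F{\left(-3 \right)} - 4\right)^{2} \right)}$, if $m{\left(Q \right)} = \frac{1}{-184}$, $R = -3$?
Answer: $\frac{1196735}{184} \approx 6504.0$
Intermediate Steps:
$F{\left(g \right)} = 4$ ($F{\left(g \right)} = \left(5 - 3\right)^{2} = 2^{2} = 4$)
$m{\left(Q \right)} = - \frac{1}{184}$
$6504 + m{\left(\left(F{\left(-3 \right)} - 4\right)^{2} \right)} = 6504 - \frac{1}{184} = \frac{1196735}{184}$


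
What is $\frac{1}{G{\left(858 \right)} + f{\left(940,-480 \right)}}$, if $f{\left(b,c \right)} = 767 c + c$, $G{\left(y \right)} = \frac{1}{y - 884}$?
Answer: $- \frac{26}{9584641} \approx -2.7127 \cdot 10^{-6}$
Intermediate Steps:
$G{\left(y \right)} = \frac{1}{-884 + y}$
$f{\left(b,c \right)} = 768 c$
$\frac{1}{G{\left(858 \right)} + f{\left(940,-480 \right)}} = \frac{1}{\frac{1}{-884 + 858} + 768 \left(-480\right)} = \frac{1}{\frac{1}{-26} - 368640} = \frac{1}{- \frac{1}{26} - 368640} = \frac{1}{- \frac{9584641}{26}} = - \frac{26}{9584641}$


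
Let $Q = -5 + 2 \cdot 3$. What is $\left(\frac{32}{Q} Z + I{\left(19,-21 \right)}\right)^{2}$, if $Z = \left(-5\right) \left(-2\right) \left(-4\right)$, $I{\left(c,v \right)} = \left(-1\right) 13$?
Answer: $1671849$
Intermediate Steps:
$I{\left(c,v \right)} = -13$
$Q = 1$ ($Q = -5 + 6 = 1$)
$Z = -40$ ($Z = 10 \left(-4\right) = -40$)
$\left(\frac{32}{Q} Z + I{\left(19,-21 \right)}\right)^{2} = \left(\frac{32}{1} \left(-40\right) - 13\right)^{2} = \left(32 \cdot 1 \left(-40\right) - 13\right)^{2} = \left(32 \left(-40\right) - 13\right)^{2} = \left(-1280 - 13\right)^{2} = \left(-1293\right)^{2} = 1671849$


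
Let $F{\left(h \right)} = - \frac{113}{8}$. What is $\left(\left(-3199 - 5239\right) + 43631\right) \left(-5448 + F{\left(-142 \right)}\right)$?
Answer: $- \frac{1537828521}{8} \approx -1.9223 \cdot 10^{8}$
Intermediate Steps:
$F{\left(h \right)} = - \frac{113}{8}$ ($F{\left(h \right)} = \left(-113\right) \frac{1}{8} = - \frac{113}{8}$)
$\left(\left(-3199 - 5239\right) + 43631\right) \left(-5448 + F{\left(-142 \right)}\right) = \left(\left(-3199 - 5239\right) + 43631\right) \left(-5448 - \frac{113}{8}\right) = \left(-8438 + 43631\right) \left(- \frac{43697}{8}\right) = 35193 \left(- \frac{43697}{8}\right) = - \frac{1537828521}{8}$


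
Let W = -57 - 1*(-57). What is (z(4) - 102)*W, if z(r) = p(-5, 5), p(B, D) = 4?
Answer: 0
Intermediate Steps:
z(r) = 4
W = 0 (W = -57 + 57 = 0)
(z(4) - 102)*W = (4 - 102)*0 = -98*0 = 0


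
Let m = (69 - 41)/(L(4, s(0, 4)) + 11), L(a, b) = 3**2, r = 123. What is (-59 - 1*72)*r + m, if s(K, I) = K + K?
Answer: -80558/5 ≈ -16112.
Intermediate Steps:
s(K, I) = 2*K
L(a, b) = 9
m = 7/5 (m = (69 - 41)/(9 + 11) = 28/20 = 28*(1/20) = 7/5 ≈ 1.4000)
(-59 - 1*72)*r + m = (-59 - 1*72)*123 + 7/5 = (-59 - 72)*123 + 7/5 = -131*123 + 7/5 = -16113 + 7/5 = -80558/5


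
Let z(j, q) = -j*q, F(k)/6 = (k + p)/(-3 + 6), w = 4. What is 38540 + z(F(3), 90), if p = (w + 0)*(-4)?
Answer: 40880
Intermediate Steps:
p = -16 (p = (4 + 0)*(-4) = 4*(-4) = -16)
F(k) = -32 + 2*k (F(k) = 6*((k - 16)/(-3 + 6)) = 6*((-16 + k)/3) = 6*((-16 + k)*(⅓)) = 6*(-16/3 + k/3) = -32 + 2*k)
z(j, q) = -j*q
38540 + z(F(3), 90) = 38540 - 1*(-32 + 2*3)*90 = 38540 - 1*(-32 + 6)*90 = 38540 - 1*(-26)*90 = 38540 + 2340 = 40880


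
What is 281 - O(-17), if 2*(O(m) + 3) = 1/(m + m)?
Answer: 19313/68 ≈ 284.01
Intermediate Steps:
O(m) = -3 + 1/(4*m) (O(m) = -3 + 1/(2*(m + m)) = -3 + 1/(2*((2*m))) = -3 + (1/(2*m))/2 = -3 + 1/(4*m))
281 - O(-17) = 281 - (-3 + (1/4)/(-17)) = 281 - (-3 + (1/4)*(-1/17)) = 281 - (-3 - 1/68) = 281 - 1*(-205/68) = 281 + 205/68 = 19313/68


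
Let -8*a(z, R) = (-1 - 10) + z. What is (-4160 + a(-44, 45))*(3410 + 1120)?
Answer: -75254625/4 ≈ -1.8814e+7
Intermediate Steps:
a(z, R) = 11/8 - z/8 (a(z, R) = -((-1 - 10) + z)/8 = -(-11 + z)/8 = 11/8 - z/8)
(-4160 + a(-44, 45))*(3410 + 1120) = (-4160 + (11/8 - 1/8*(-44)))*(3410 + 1120) = (-4160 + (11/8 + 11/2))*4530 = (-4160 + 55/8)*4530 = -33225/8*4530 = -75254625/4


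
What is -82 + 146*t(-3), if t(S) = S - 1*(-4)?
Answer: 64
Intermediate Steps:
t(S) = 4 + S (t(S) = S + 4 = 4 + S)
-82 + 146*t(-3) = -82 + 146*(4 - 3) = -82 + 146*1 = -82 + 146 = 64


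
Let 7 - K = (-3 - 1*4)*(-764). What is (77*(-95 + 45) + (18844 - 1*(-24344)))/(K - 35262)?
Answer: -39338/40603 ≈ -0.96884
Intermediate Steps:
K = -5341 (K = 7 - (-3 - 1*4)*(-764) = 7 - (-3 - 4)*(-764) = 7 - (-7)*(-764) = 7 - 1*5348 = 7 - 5348 = -5341)
(77*(-95 + 45) + (18844 - 1*(-24344)))/(K - 35262) = (77*(-95 + 45) + (18844 - 1*(-24344)))/(-5341 - 35262) = (77*(-50) + (18844 + 24344))/(-40603) = (-3850 + 43188)*(-1/40603) = 39338*(-1/40603) = -39338/40603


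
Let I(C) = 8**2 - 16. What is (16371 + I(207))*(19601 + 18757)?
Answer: 629800002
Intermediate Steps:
I(C) = 48 (I(C) = 64 - 16 = 48)
(16371 + I(207))*(19601 + 18757) = (16371 + 48)*(19601 + 18757) = 16419*38358 = 629800002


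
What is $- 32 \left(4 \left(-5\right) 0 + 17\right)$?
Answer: $-544$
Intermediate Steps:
$- 32 \left(4 \left(-5\right) 0 + 17\right) = - 32 \left(\left(-20\right) 0 + 17\right) = - 32 \left(0 + 17\right) = \left(-32\right) 17 = -544$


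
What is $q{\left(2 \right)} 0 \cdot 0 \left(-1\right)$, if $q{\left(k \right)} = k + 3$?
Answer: $0$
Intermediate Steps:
$q{\left(k \right)} = 3 + k$
$q{\left(2 \right)} 0 \cdot 0 \left(-1\right) = \left(3 + 2\right) 0 \cdot 0 \left(-1\right) = 5 \cdot 0 \left(-1\right) = 0 \left(-1\right) = 0$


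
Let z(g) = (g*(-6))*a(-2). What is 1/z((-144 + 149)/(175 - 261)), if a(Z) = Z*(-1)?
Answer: 43/30 ≈ 1.4333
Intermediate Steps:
a(Z) = -Z
z(g) = -12*g (z(g) = (g*(-6))*(-1*(-2)) = -6*g*2 = -12*g)
1/z((-144 + 149)/(175 - 261)) = 1/(-12*(-144 + 149)/(175 - 261)) = 1/(-60/(-86)) = 1/(-60*(-1)/86) = 1/(-12*(-5/86)) = 1/(30/43) = 43/30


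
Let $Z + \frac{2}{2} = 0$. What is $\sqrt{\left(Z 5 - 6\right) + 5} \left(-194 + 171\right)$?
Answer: $- 23 i \sqrt{6} \approx - 56.338 i$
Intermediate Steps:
$Z = -1$ ($Z = -1 + 0 = -1$)
$\sqrt{\left(Z 5 - 6\right) + 5} \left(-194 + 171\right) = \sqrt{\left(\left(-1\right) 5 - 6\right) + 5} \left(-194 + 171\right) = \sqrt{\left(-5 - 6\right) + 5} \left(-23\right) = \sqrt{-11 + 5} \left(-23\right) = \sqrt{-6} \left(-23\right) = i \sqrt{6} \left(-23\right) = - 23 i \sqrt{6}$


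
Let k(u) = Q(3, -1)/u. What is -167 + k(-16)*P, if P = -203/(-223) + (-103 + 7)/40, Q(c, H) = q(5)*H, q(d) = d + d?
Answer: -299589/1784 ≈ -167.93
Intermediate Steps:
q(d) = 2*d
Q(c, H) = 10*H (Q(c, H) = (2*5)*H = 10*H)
k(u) = -10/u (k(u) = (10*(-1))/u = -10/u)
P = -1661/1115 (P = -203*(-1/223) - 96*1/40 = 203/223 - 12/5 = -1661/1115 ≈ -1.4897)
-167 + k(-16)*P = -167 - 10/(-16)*(-1661/1115) = -167 - 10*(-1/16)*(-1661/1115) = -167 + (5/8)*(-1661/1115) = -167 - 1661/1784 = -299589/1784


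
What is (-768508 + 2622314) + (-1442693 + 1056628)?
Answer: 1467741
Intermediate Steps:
(-768508 + 2622314) + (-1442693 + 1056628) = 1853806 - 386065 = 1467741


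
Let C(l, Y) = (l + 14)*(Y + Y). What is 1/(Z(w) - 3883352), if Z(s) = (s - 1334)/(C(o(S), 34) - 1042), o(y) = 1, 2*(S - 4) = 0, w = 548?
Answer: -11/42716479 ≈ -2.5751e-7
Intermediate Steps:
S = 4 (S = 4 + (½)*0 = 4 + 0 = 4)
C(l, Y) = 2*Y*(14 + l) (C(l, Y) = (14 + l)*(2*Y) = 2*Y*(14 + l))
Z(s) = 667/11 - s/22 (Z(s) = (s - 1334)/(2*34*(14 + 1) - 1042) = (-1334 + s)/(2*34*15 - 1042) = (-1334 + s)/(1020 - 1042) = (-1334 + s)/(-22) = (-1334 + s)*(-1/22) = 667/11 - s/22)
1/(Z(w) - 3883352) = 1/((667/11 - 1/22*548) - 3883352) = 1/((667/11 - 274/11) - 3883352) = 1/(393/11 - 3883352) = 1/(-42716479/11) = -11/42716479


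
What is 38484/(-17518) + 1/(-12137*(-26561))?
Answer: -6203060021635/2823646336463 ≈ -2.1968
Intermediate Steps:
38484/(-17518) + 1/(-12137*(-26561)) = 38484*(-1/17518) - 1/12137*(-1/26561) = -19242/8759 + 1/322370857 = -6203060021635/2823646336463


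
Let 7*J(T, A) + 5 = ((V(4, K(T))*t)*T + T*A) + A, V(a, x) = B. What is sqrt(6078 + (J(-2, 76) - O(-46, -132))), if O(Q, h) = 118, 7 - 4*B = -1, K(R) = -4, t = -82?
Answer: 3*sqrt(32641)/7 ≈ 77.429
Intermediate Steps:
B = 2 (B = 7/4 - 1/4*(-1) = 7/4 + 1/4 = 2)
V(a, x) = 2
J(T, A) = -5/7 - 164*T/7 + A/7 + A*T/7 (J(T, A) = -5/7 + (((2*(-82))*T + T*A) + A)/7 = -5/7 + ((-164*T + A*T) + A)/7 = -5/7 + (A - 164*T + A*T)/7 = -5/7 + (-164*T/7 + A/7 + A*T/7) = -5/7 - 164*T/7 + A/7 + A*T/7)
sqrt(6078 + (J(-2, 76) - O(-46, -132))) = sqrt(6078 + ((-5/7 - 164/7*(-2) + (1/7)*76 + (1/7)*76*(-2)) - 1*118)) = sqrt(6078 + ((-5/7 + 328/7 + 76/7 - 152/7) - 118)) = sqrt(6078 + (247/7 - 118)) = sqrt(6078 - 579/7) = sqrt(41967/7) = 3*sqrt(32641)/7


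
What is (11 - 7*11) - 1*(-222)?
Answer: 156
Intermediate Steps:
(11 - 7*11) - 1*(-222) = (11 - 77) + 222 = -66 + 222 = 156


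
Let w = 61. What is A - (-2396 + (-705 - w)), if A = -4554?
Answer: -1392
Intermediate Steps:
A - (-2396 + (-705 - w)) = -4554 - (-2396 + (-705 - 1*61)) = -4554 - (-2396 + (-705 - 61)) = -4554 - (-2396 - 766) = -4554 - 1*(-3162) = -4554 + 3162 = -1392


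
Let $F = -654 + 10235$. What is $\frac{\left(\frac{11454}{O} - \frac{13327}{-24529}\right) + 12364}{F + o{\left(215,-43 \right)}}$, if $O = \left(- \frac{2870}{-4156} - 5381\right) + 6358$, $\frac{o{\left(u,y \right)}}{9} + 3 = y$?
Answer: $\frac{616759986022951}{456829397189863} \approx 1.3501$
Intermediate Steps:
$o{\left(u,y \right)} = -27 + 9 y$
$O = \frac{2031641}{2078}$ ($O = \left(\left(-2870\right) \left(- \frac{1}{4156}\right) - 5381\right) + 6358 = \left(\frac{1435}{2078} - 5381\right) + 6358 = - \frac{11180283}{2078} + 6358 = \frac{2031641}{2078} \approx 977.69$)
$F = 9581$
$\frac{\left(\frac{11454}{O} - \frac{13327}{-24529}\right) + 12364}{F + o{\left(215,-43 \right)}} = \frac{\left(\frac{11454}{\frac{2031641}{2078}} - \frac{13327}{-24529}\right) + 12364}{9581 + \left(-27 + 9 \left(-43\right)\right)} = \frac{\left(11454 \cdot \frac{2078}{2031641} - - \frac{13327}{24529}\right) + 12364}{9581 - 414} = \frac{\left(\frac{23801412}{2031641} + \frac{13327}{24529}\right) + 12364}{9581 - 414} = \frac{\frac{610900514555}{49834122089} + 12364}{9167} = \frac{616759986022951}{49834122089} \cdot \frac{1}{9167} = \frac{616759986022951}{456829397189863}$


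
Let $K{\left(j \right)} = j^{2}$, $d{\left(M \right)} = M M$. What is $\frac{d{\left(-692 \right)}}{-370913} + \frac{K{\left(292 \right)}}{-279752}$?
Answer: $- \frac{20698585970}{12970456697} \approx -1.5958$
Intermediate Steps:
$d{\left(M \right)} = M^{2}$
$\frac{d{\left(-692 \right)}}{-370913} + \frac{K{\left(292 \right)}}{-279752} = \frac{\left(-692\right)^{2}}{-370913} + \frac{292^{2}}{-279752} = 478864 \left(- \frac{1}{370913}\right) + 85264 \left(- \frac{1}{279752}\right) = - \frac{478864}{370913} - \frac{10658}{34969} = - \frac{20698585970}{12970456697}$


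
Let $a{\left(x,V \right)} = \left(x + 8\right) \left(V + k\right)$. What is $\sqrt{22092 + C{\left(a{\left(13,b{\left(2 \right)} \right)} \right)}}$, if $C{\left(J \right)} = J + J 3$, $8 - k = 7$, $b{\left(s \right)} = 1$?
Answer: $2 \sqrt{5565} \approx 149.2$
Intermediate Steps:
$k = 1$ ($k = 8 - 7 = 1$)
$a{\left(x,V \right)} = \left(1 + V\right) \left(8 + x\right)$ ($a{\left(x,V \right)} = \left(x + 8\right) \left(V + 1\right) = \left(8 + x\right) \left(1 + V\right) = \left(1 + V\right) \left(8 + x\right)$)
$C{\left(J \right)} = 4 J$ ($C{\left(J \right)} = J + 3 J = 4 J$)
$\sqrt{22092 + C{\left(a{\left(13,b{\left(2 \right)} \right)} \right)}} = \sqrt{22092 + 4 \left(8 + 13 + 8 \cdot 1 + 1 \cdot 13\right)} = \sqrt{22092 + 4 \left(8 + 13 + 8 + 13\right)} = \sqrt{22092 + 4 \cdot 42} = \sqrt{22092 + 168} = \sqrt{22260} = 2 \sqrt{5565}$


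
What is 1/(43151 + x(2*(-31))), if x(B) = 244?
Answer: 1/43395 ≈ 2.3044e-5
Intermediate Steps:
1/(43151 + x(2*(-31))) = 1/(43151 + 244) = 1/43395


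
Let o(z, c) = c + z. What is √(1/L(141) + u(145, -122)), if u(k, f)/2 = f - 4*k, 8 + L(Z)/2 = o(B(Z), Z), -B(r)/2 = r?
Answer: I*√124681114/298 ≈ 37.47*I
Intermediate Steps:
B(r) = -2*r
L(Z) = -16 - 2*Z (L(Z) = -16 + 2*(Z - 2*Z) = -16 + 2*(-Z) = -16 - 2*Z)
u(k, f) = -8*k + 2*f (u(k, f) = 2*(f - 4*k) = -8*k + 2*f)
√(1/L(141) + u(145, -122)) = √(1/(-16 - 2*141) + (-8*145 + 2*(-122))) = √(1/(-16 - 282) + (-1160 - 244)) = √(1/(-298) - 1404) = √(-1/298 - 1404) = √(-418393/298) = I*√124681114/298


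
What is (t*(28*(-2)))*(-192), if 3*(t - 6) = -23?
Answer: -17920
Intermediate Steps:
t = -5/3 (t = 6 + (⅓)*(-23) = 6 - 23/3 = -5/3 ≈ -1.6667)
(t*(28*(-2)))*(-192) = -140*(-2)/3*(-192) = -5/3*(-56)*(-192) = (280/3)*(-192) = -17920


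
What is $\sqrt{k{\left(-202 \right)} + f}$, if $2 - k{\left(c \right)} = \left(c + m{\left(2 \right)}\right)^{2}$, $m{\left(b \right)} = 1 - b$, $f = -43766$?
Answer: $i \sqrt{84973} \approx 291.5 i$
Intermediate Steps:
$k{\left(c \right)} = 2 - \left(-1 + c\right)^{2}$ ($k{\left(c \right)} = 2 - \left(c + \left(1 - 2\right)\right)^{2} = 2 - \left(c - 1\right)^{2} = 2 - \left(-1 + c\right)^{2}$)
$\sqrt{k{\left(-202 \right)} + f} = \sqrt{\left(2 - \left(-1 - 202\right)^{2}\right) - 43766} = \sqrt{\left(2 - \left(-203\right)^{2}\right) - 43766} = \sqrt{\left(2 - 41209\right) - 43766} = \sqrt{-41207 - 43766} = \sqrt{-84973} = i \sqrt{84973}$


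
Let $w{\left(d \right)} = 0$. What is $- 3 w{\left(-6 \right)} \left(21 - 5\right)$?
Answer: $0$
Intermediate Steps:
$- 3 w{\left(-6 \right)} \left(21 - 5\right) = \left(-3\right) 0 \left(21 - 5\right) = 0 \left(21 - 5\right) = 0 \cdot 16 = 0$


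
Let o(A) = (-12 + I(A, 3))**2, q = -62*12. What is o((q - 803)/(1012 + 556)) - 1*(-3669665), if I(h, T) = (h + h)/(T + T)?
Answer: 1657230640585/451584 ≈ 3.6698e+6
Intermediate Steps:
I(h, T) = h/T (I(h, T) = (2*h)/((2*T)) = (2*h)*(1/(2*T)) = h/T)
q = -744
o(A) = (-12 + A/3)**2
o((q - 803)/(1012 + 556)) - 1*(-3669665) = (-36 + (-744 - 803)/(1012 + 556))**2/9 - 1*(-3669665) = (-36 - 1547/1568)**2/9 + 3669665 = (-36 - 1547*1/1568)**2/9 + 3669665 = (-36 - 221/224)**2/9 + 3669665 = (-8285/224)**2/9 + 3669665 = (1/9)*(68641225/50176) + 3669665 = 68641225/451584 + 3669665 = 1657230640585/451584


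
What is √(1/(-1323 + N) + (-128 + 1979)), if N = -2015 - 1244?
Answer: √38861229542/4582 ≈ 43.023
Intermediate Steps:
N = -3259
√(1/(-1323 + N) + (-128 + 1979)) = √(1/(-1323 - 3259) + (-128 + 1979)) = √(1/(-4582) + 1851) = √(-1/4582 + 1851) = √(8481281/4582) = √38861229542/4582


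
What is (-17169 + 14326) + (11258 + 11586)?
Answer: 20001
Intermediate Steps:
(-17169 + 14326) + (11258 + 11586) = -2843 + 22844 = 20001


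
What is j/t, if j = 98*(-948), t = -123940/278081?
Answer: 6458709306/30985 ≈ 2.0845e+5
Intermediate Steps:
t = -123940/278081 (t = -123940*1/278081 = -123940/278081 ≈ -0.44570)
j = -92904
j/t = -92904/(-123940/278081) = -92904*(-278081/123940) = 6458709306/30985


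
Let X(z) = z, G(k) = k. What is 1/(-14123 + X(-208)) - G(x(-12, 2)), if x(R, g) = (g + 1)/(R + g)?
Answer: 42983/143310 ≈ 0.29993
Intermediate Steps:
x(R, g) = (1 + g)/(R + g)
1/(-14123 + X(-208)) - G(x(-12, 2)) = 1/(-14123 - 208) - (1 + 2)/(-12 + 2) = 1/(-14331) - 3/(-10) = -1/14331 - (-1)*3/10 = -1/14331 - 1*(-3/10) = -1/14331 + 3/10 = 42983/143310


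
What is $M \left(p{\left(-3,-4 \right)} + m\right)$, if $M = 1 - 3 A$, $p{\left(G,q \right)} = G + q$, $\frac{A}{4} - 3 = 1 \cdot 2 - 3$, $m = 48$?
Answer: $-943$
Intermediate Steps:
$A = 8$ ($A = 12 + 4 \left(1 \cdot 2 - 3\right) = 12 + 4 \left(2 - 3\right) = 12 + 4 \left(-1\right) = 12 - 4 = 8$)
$M = -23$ ($M = 1 - 24 = -23$)
$M \left(p{\left(-3,-4 \right)} + m\right) = - 23 \left(\left(-3 - 4\right) + 48\right) = - 23 \left(-7 + 48\right) = \left(-23\right) 41 = -943$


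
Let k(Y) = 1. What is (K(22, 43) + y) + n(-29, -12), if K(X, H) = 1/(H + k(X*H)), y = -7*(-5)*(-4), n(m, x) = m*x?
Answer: 9153/44 ≈ 208.02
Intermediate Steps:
y = -140 (y = 35*(-4) = -140)
K(X, H) = 1/(1 + H) (K(X, H) = 1/(H + 1) = 1/(1 + H))
(K(22, 43) + y) + n(-29, -12) = (1/(1 + 43) - 140) - 29*(-12) = (1/44 - 140) + 348 = -6159/44 + 348 = 9153/44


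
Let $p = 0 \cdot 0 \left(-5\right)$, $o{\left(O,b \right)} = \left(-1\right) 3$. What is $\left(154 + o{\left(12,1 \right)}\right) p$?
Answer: $0$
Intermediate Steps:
$o{\left(O,b \right)} = -3$
$p = 0$ ($p = 0 \left(-5\right) = 0$)
$\left(154 + o{\left(12,1 \right)}\right) p = \left(154 - 3\right) 0 = 151 \cdot 0 = 0$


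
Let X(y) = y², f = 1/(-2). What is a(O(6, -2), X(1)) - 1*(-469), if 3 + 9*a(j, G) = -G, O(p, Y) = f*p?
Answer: 4217/9 ≈ 468.56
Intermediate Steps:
f = -½ ≈ -0.50000
O(p, Y) = -p/2
a(j, G) = -⅓ - G/9 (a(j, G) = -⅓ + (-G)/9 = -⅓ - G/9)
a(O(6, -2), X(1)) - 1*(-469) = (-⅓ - ⅑*1²) - 1*(-469) = (-⅓ - ⅑*1) + 469 = (-⅓ - ⅑) + 469 = -4/9 + 469 = 4217/9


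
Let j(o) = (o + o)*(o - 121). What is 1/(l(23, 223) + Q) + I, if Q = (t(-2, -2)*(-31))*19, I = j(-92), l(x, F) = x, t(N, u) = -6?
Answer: 139405945/3557 ≈ 39192.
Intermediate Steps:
j(o) = 2*o*(-121 + o) (j(o) = (2*o)*(-121 + o) = 2*o*(-121 + o))
I = 39192 (I = 2*(-92)*(-121 - 92) = 2*(-92)*(-213) = 39192)
Q = 3534 (Q = -6*(-31)*19 = 186*19 = 3534)
1/(l(23, 223) + Q) + I = 1/(23 + 3534) + 39192 = 1/3557 + 39192 = 139405945/3557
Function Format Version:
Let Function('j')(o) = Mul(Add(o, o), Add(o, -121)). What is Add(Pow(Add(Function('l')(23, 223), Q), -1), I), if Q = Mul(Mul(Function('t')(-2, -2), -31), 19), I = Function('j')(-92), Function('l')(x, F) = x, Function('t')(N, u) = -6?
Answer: Rational(139405945, 3557) ≈ 39192.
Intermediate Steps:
Function('j')(o) = Mul(2, o, Add(-121, o)) (Function('j')(o) = Mul(Mul(2, o), Add(-121, o)) = Mul(2, o, Add(-121, o)))
I = 39192 (I = Mul(2, -92, Add(-121, -92)) = Mul(2, -92, -213) = 39192)
Q = 3534 (Q = Mul(Mul(-6, -31), 19) = Mul(186, 19) = 3534)
Add(Pow(Add(Function('l')(23, 223), Q), -1), I) = Add(Pow(Add(23, 3534), -1), 39192) = Add(Pow(3557, -1), 39192) = Add(Rational(1, 3557), 39192) = Rational(139405945, 3557)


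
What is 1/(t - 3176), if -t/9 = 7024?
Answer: -1/66392 ≈ -1.5062e-5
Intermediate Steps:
t = -63216 (t = -9*7024 = -63216)
1/(t - 3176) = 1/(-63216 - 3176) = 1/(-66392) = -1/66392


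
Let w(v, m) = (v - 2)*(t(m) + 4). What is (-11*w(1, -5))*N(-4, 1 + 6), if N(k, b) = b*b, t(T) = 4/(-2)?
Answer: 1078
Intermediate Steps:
t(T) = -2 (t(T) = 4*(-½) = -2)
N(k, b) = b²
w(v, m) = -4 + 2*v (w(v, m) = (v - 2)*(-2 + 4) = (-2 + v)*2 = -4 + 2*v)
(-11*w(1, -5))*N(-4, 1 + 6) = (-11*(-4 + 2*1))*(1 + 6)² = -11*(-4 + 2)*7² = -11*(-2)*49 = 22*49 = 1078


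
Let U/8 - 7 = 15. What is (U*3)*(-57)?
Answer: -30096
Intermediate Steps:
U = 176 (U = 56 + 8*15 = 56 + 120 = 176)
(U*3)*(-57) = (176*3)*(-57) = 528*(-57) = -30096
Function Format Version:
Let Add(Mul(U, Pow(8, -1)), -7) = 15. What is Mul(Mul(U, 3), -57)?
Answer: -30096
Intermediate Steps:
U = 176 (U = Add(56, Mul(8, 15)) = Add(56, 120) = 176)
Mul(Mul(U, 3), -57) = Mul(Mul(176, 3), -57) = Mul(528, -57) = -30096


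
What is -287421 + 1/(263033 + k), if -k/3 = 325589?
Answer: -205142140015/713734 ≈ -2.8742e+5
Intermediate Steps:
k = -976767 (k = -3*325589 = -976767)
-287421 + 1/(263033 + k) = -287421 + 1/(263033 - 976767) = -287421 + 1/(-713734) = -287421 - 1/713734 = -205142140015/713734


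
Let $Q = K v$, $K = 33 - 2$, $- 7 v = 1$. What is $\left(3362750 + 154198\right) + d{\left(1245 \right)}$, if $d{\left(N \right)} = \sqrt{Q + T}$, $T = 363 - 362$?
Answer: $3516948 + \frac{2 i \sqrt{42}}{7} \approx 3.5169 \cdot 10^{6} + 1.8516 i$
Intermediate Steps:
$v = - \frac{1}{7}$ ($v = \left(- \frac{1}{7}\right) 1 = - \frac{1}{7} \approx -0.14286$)
$K = 31$ ($K = 33 - 2 = 31$)
$T = 1$
$Q = - \frac{31}{7}$ ($Q = 31 \left(- \frac{1}{7}\right) = - \frac{31}{7} \approx -4.4286$)
$d{\left(N \right)} = \frac{2 i \sqrt{42}}{7}$ ($d{\left(N \right)} = \sqrt{- \frac{31}{7} + 1} = \sqrt{- \frac{24}{7}} = \frac{2 i \sqrt{42}}{7}$)
$\left(3362750 + 154198\right) + d{\left(1245 \right)} = \left(3362750 + 154198\right) + \frac{2 i \sqrt{42}}{7} = 3516948 + \frac{2 i \sqrt{42}}{7}$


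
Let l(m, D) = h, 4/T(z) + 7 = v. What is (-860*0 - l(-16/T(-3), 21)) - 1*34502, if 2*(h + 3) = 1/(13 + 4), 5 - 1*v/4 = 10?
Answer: -1172967/34 ≈ -34499.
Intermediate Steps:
v = -20 (v = 20 - 4*10 = 20 - 40 = -20)
T(z) = -4/27 (T(z) = 4/(-7 - 20) = 4/(-27) = 4*(-1/27) = -4/27)
h = -101/34 (h = -3 + 1/(2*(13 + 4)) = -3 + (1/2)/17 = -3 + (1/2)*(1/17) = -3 + 1/34 = -101/34 ≈ -2.9706)
l(m, D) = -101/34
(-860*0 - l(-16/T(-3), 21)) - 1*34502 = (-860*0 - 1*(-101/34)) - 1*34502 = (0 + 101/34) - 34502 = 101/34 - 34502 = -1172967/34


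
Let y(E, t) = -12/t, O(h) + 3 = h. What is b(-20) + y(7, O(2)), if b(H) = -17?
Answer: -5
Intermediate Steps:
O(h) = -3 + h
b(-20) + y(7, O(2)) = -17 - 12/(-3 + 2) = -17 - 12/(-1) = -17 - 12*(-1) = -17 + 12 = -5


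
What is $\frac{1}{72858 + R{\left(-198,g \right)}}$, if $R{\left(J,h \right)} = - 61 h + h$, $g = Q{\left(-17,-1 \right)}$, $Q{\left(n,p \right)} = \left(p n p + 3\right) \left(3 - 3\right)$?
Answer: $\frac{1}{72858} \approx 1.3725 \cdot 10^{-5}$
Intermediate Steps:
$Q{\left(n,p \right)} = 0$ ($Q{\left(n,p \right)} = \left(n p p + 3\right) 0 = \left(n p^{2} + 3\right) 0 = \left(3 + n p^{2}\right) 0 = 0$)
$g = 0$
$R{\left(J,h \right)} = - 60 h$
$\frac{1}{72858 + R{\left(-198,g \right)}} = \frac{1}{72858 - 0} = \frac{1}{72858 + 0} = \frac{1}{72858}$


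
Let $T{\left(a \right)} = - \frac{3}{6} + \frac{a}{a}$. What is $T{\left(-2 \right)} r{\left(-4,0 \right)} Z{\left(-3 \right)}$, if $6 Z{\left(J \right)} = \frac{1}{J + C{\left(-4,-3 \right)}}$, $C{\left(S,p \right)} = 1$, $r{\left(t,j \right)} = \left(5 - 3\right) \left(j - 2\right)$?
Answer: $\frac{1}{6} \approx 0.16667$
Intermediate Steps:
$r{\left(t,j \right)} = -4 + 2 j$ ($r{\left(t,j \right)} = 2 \left(-2 + j\right) = -4 + 2 j$)
$T{\left(a \right)} = \frac{1}{2}$ ($T{\left(a \right)} = \left(-3\right) \frac{1}{6} + 1 = - \frac{1}{2} + 1 = \frac{1}{2}$)
$Z{\left(J \right)} = \frac{1}{6 \left(1 + J\right)}$ ($Z{\left(J \right)} = \frac{1}{6 \left(J + 1\right)} = \frac{1}{6 \left(1 + J\right)}$)
$T{\left(-2 \right)} r{\left(-4,0 \right)} Z{\left(-3 \right)} = \frac{-4 + 2 \cdot 0}{2} \frac{1}{6 \left(1 - 3\right)} = \frac{-4 + 0}{2} \frac{1}{6 \left(-2\right)} = \frac{1}{2} \left(-4\right) \frac{1}{6} \left(- \frac{1}{2}\right) = \left(-2\right) \left(- \frac{1}{12}\right) = \frac{1}{6}$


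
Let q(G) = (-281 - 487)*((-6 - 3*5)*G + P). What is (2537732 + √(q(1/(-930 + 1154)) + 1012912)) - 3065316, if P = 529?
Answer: -527584 + 2*√151678 ≈ -5.2681e+5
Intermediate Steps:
q(G) = -406272 + 16128*G (q(G) = (-281 - 487)*((-6 - 3*5)*G + 529) = -768*((-6 - 15)*G + 529) = -768*(-21*G + 529) = -768*(529 - 21*G) = -406272 + 16128*G)
(2537732 + √(q(1/(-930 + 1154)) + 1012912)) - 3065316 = (2537732 + √((-406272 + 16128/(-930 + 1154)) + 1012912)) - 3065316 = (2537732 + √((-406272 + 16128/224) + 1012912)) - 3065316 = (2537732 + √((-406272 + 16128*(1/224)) + 1012912)) - 3065316 = (2537732 + √((-406272 + 72) + 1012912)) - 3065316 = (2537732 + √(-406200 + 1012912)) - 3065316 = (2537732 + √606712) - 3065316 = (2537732 + 2*√151678) - 3065316 = -527584 + 2*√151678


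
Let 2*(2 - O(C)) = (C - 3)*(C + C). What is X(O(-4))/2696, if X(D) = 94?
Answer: 47/1348 ≈ 0.034866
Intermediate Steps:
O(C) = 2 - C*(-3 + C) (O(C) = 2 - (C - 3)*(C + C)/2 = 2 - (-3 + C)*2*C/2 = 2 - C*(-3 + C))
X(O(-4))/2696 = 94/2696 = 94*(1/2696) = 47/1348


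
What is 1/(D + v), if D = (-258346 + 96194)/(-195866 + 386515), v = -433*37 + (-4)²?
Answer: -190649/3051499397 ≈ -6.2477e-5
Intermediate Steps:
v = -16005 (v = -16021 + 16 = -16005)
D = -162152/190649 ≈ -0.85053
1/(D + v) = 1/(-162152/190649 - 16005) = 1/(-3051499397/190649) = -190649/3051499397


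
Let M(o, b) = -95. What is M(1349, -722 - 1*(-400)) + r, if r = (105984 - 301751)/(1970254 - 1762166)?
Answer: -14583/152 ≈ -95.941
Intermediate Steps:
r = -143/152 (r = -195767/208088 = -195767*1/208088 = -143/152 ≈ -0.94079)
M(1349, -722 - 1*(-400)) + r = -95 - 143/152 = -14583/152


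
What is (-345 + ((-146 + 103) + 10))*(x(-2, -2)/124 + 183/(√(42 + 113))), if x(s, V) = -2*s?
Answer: -378/31 - 69174*√155/155 ≈ -5568.4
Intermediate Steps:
(-345 + ((-146 + 103) + 10))*(x(-2, -2)/124 + 183/(√(42 + 113))) = (-345 + ((-146 + 103) + 10))*(-2*(-2)/124 + 183/(√(42 + 113))) = (-345 + (-43 + 10))*(4*(1/124) + 183/(√155)) = (-345 - 33)*(1/31 + 183*(√155/155)) = -378*(1/31 + 183*√155/155) = -378/31 - 69174*√155/155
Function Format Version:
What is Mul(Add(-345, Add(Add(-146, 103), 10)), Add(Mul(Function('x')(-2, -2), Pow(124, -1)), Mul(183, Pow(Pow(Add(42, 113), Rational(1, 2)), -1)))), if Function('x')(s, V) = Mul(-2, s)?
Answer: Add(Rational(-378, 31), Mul(Rational(-69174, 155), Pow(155, Rational(1, 2)))) ≈ -5568.4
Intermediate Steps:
Mul(Add(-345, Add(Add(-146, 103), 10)), Add(Mul(Function('x')(-2, -2), Pow(124, -1)), Mul(183, Pow(Pow(Add(42, 113), Rational(1, 2)), -1)))) = Mul(Add(-345, Add(Add(-146, 103), 10)), Add(Mul(Mul(-2, -2), Pow(124, -1)), Mul(183, Pow(Pow(Add(42, 113), Rational(1, 2)), -1)))) = Mul(Add(-345, Add(-43, 10)), Add(Mul(4, Rational(1, 124)), Mul(183, Pow(Pow(155, Rational(1, 2)), -1)))) = Mul(Add(-345, -33), Add(Rational(1, 31), Mul(183, Mul(Rational(1, 155), Pow(155, Rational(1, 2)))))) = Mul(-378, Add(Rational(1, 31), Mul(Rational(183, 155), Pow(155, Rational(1, 2))))) = Add(Rational(-378, 31), Mul(Rational(-69174, 155), Pow(155, Rational(1, 2))))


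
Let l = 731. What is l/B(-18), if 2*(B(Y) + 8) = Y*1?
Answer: -43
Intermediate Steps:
B(Y) = -8 + Y/2 (B(Y) = -8 + (Y*1)/2 = -8 + Y/2)
l/B(-18) = 731/(-8 + (1/2)*(-18)) = 731/(-8 - 9) = 731/(-17) = 731*(-1/17) = -43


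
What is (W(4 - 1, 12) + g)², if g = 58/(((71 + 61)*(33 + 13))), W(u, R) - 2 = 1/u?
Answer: 5621641/1024144 ≈ 5.4891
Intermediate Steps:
W(u, R) = 2 + 1/u
g = 29/3036 (g = 58/((132*46)) = 58/6072 = 58*(1/6072) = 29/3036 ≈ 0.0095520)
(W(4 - 1, 12) + g)² = ((2 + 1/(4 - 1)) + 29/3036)² = ((2 + 1/3) + 29/3036)² = ((2 + ⅓) + 29/3036)² = (7/3 + 29/3036)² = (2371/1012)² = 5621641/1024144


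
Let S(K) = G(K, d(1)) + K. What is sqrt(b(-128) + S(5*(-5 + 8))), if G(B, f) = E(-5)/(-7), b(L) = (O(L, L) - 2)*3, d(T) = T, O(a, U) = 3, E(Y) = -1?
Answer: sqrt(889)/7 ≈ 4.2594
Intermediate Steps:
b(L) = 3 (b(L) = (3 - 2)*3 = 1*3 = 3)
G(B, f) = 1/7 (G(B, f) = -1/(-7) = -1*(-1/7) = 1/7)
S(K) = 1/7 + K
sqrt(b(-128) + S(5*(-5 + 8))) = sqrt(3 + (1/7 + 5*(-5 + 8))) = sqrt(3 + (1/7 + 5*3)) = sqrt(3 + (1/7 + 15)) = sqrt(3 + 106/7) = sqrt(127/7) = sqrt(889)/7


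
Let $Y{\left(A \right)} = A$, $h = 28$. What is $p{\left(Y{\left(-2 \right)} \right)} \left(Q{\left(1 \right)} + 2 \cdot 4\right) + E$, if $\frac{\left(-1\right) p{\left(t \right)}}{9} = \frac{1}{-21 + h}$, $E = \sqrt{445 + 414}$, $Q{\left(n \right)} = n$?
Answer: $- \frac{81}{7} + \sqrt{859} \approx 17.737$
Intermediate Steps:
$E = \sqrt{859} \approx 29.309$
$p{\left(t \right)} = - \frac{9}{7}$ ($p{\left(t \right)} = - \frac{9}{-21 + 28} = - \frac{9}{7}$)
$p{\left(Y{\left(-2 \right)} \right)} \left(Q{\left(1 \right)} + 2 \cdot 4\right) + E = - \frac{9 \left(1 + 2 \cdot 4\right)}{7} + \sqrt{859} = - \frac{9 \left(1 + 8\right)}{7} + \sqrt{859} = \left(- \frac{9}{7}\right) 9 + \sqrt{859} = - \frac{81}{7} + \sqrt{859}$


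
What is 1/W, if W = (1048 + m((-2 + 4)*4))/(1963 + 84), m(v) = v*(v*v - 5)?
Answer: 2047/1520 ≈ 1.3467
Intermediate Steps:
m(v) = v*(-5 + v²) (m(v) = v*(v² - 5) = v*(-5 + v²))
W = 1520/2047 (W = (1048 + ((-2 + 4)*4)*(-5 + ((-2 + 4)*4)²))/(1963 + 84) = (1048 + (2*4)*(-5 + (2*4)²))/2047 = (1048 + 8*(-5 + 8²))*(1/2047) = (1048 + 8*(-5 + 64))*(1/2047) = (1048 + 8*59)*(1/2047) = (1048 + 472)*(1/2047) = 1520*(1/2047) = 1520/2047 ≈ 0.74255)
1/W = 1/(1520/2047) = 2047/1520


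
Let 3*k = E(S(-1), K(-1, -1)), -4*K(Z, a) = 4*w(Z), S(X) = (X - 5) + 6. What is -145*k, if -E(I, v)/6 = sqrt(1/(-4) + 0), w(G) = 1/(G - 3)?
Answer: 145*I ≈ 145.0*I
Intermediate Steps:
w(G) = 1/(-3 + G)
S(X) = 1 + X (S(X) = (-5 + X) + 6 = 1 + X)
K(Z, a) = -1/(-3 + Z)
E(I, v) = -3*I (E(I, v) = -6*sqrt(1/(-4) + 0) = -6*sqrt(-1/4 + 0) = -3*I)
k = -I (k = (-3*I)/3 = -I ≈ -1.0*I)
-145*k = -(-145)*I = 145*I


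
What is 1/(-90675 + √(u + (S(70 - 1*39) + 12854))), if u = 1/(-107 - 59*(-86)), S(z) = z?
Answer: -450382725/40838389589579 - 2*√79471746683/40838389589579 ≈ -1.1042e-5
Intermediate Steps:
u = 1/4967 (u = 1/(-107 + 5074) = 1/4967 ≈ 0.00020133)
1/(-90675 + √(u + (S(70 - 1*39) + 12854))) = 1/(-90675 + √(1/4967 + ((70 - 1*39) + 12854))) = 1/(-90675 + √(1/4967 + ((70 - 39) + 12854))) = 1/(-90675 + √(1/4967 + (31 + 12854))) = 1/(-90675 + √(1/4967 + 12885)) = 1/(-90675 + √(63999796/4967)) = 1/(-90675 + 2*√79471746683/4967)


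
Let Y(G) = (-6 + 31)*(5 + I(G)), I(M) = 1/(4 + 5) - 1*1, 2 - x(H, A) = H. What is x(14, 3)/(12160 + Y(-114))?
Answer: -108/110365 ≈ -0.00097857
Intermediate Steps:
x(H, A) = 2 - H
I(M) = -8/9 (I(M) = 1/9 - 1 = ⅑ - 1 = -8/9)
Y(G) = 925/9 (Y(G) = (-6 + 31)*(5 - 8/9) = 25*(37/9) = 925/9)
x(14, 3)/(12160 + Y(-114)) = (2 - 1*14)/(12160 + 925/9) = (2 - 14)/(110365/9) = -12*9/110365 = -108/110365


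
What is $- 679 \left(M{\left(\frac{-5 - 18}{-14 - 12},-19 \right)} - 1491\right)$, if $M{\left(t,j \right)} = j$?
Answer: $1025290$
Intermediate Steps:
$- 679 \left(M{\left(\frac{-5 - 18}{-14 - 12},-19 \right)} - 1491\right) = - 679 \left(-19 - 1491\right) = \left(-679\right) \left(-1510\right) = 1025290$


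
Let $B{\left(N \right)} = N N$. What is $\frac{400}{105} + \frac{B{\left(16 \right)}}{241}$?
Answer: $\frac{24656}{5061} \approx 4.8718$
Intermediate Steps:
$B{\left(N \right)} = N^{2}$
$\frac{400}{105} + \frac{B{\left(16 \right)}}{241} = \frac{400}{105} + \frac{16^{2}}{241} = 400 \cdot \frac{1}{105} + 256 \cdot \frac{1}{241} = \frac{80}{21} + \frac{256}{241} = \frac{24656}{5061}$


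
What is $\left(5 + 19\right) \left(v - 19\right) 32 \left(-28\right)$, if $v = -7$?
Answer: $559104$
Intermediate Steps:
$\left(5 + 19\right) \left(v - 19\right) 32 \left(-28\right) = \left(5 + 19\right) \left(-7 - 19\right) 32 \left(-28\right) = 24 \left(-26\right) 32 \left(-28\right) = \left(-624\right) 32 \left(-28\right) = \left(-19968\right) \left(-28\right) = 559104$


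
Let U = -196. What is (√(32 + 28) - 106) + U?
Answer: -302 + 2*√15 ≈ -294.25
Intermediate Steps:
(√(32 + 28) - 106) + U = (√(32 + 28) - 106) - 196 = (√60 - 106) - 196 = (2*√15 - 106) - 196 = (-106 + 2*√15) - 196 = -302 + 2*√15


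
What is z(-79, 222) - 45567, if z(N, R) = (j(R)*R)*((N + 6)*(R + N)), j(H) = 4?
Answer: -9315399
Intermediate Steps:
z(N, R) = 4*R*(6 + N)*(N + R) (z(N, R) = (4*R)*((N + 6)*(R + N)) = (4*R)*((6 + N)*(N + R)) = 4*R*(6 + N)*(N + R))
z(-79, 222) - 45567 = 4*222*((-79)² + 6*(-79) + 6*222 - 79*222) - 45567 = 4*222*(6241 - 474 + 1332 - 17538) - 45567 = 4*222*(-10439) - 45567 = -9269832 - 45567 = -9315399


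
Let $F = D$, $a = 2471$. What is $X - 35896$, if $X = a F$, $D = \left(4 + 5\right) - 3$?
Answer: $-21070$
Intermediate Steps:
$D = 6$ ($D = 9 - 3 = 6$)
$F = 6$
$X = 14826$ ($X = 2471 \cdot 6 = 14826$)
$X - 35896 = 14826 - 35896 = -21070$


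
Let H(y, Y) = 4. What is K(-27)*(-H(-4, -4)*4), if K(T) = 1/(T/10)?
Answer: 160/27 ≈ 5.9259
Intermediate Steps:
K(T) = 10/T (K(T) = 1/(T*(⅒)) = 1/(T/10) = 10/T)
K(-27)*(-H(-4, -4)*4) = (10/(-27))*(-1*4*4) = (10*(-1/27))*(-4*4) = -10/27*(-16) = 160/27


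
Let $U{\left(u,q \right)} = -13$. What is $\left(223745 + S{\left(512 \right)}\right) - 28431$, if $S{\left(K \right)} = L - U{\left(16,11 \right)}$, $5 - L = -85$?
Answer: $195417$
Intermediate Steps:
$L = 90$ ($L = 5 - -85 = 5 + 85 = 90$)
$S{\left(K \right)} = 103$ ($S{\left(K \right)} = 90 - -13 = 90 + 13 = 103$)
$\left(223745 + S{\left(512 \right)}\right) - 28431 = \left(223745 + 103\right) - 28431 = 223848 - 28431 = 195417$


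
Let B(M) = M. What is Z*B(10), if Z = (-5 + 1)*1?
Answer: -40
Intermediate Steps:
Z = -4 (Z = -4*1 = -4)
Z*B(10) = -4*10 = -40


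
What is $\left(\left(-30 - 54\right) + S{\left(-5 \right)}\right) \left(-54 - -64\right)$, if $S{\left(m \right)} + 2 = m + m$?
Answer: $-960$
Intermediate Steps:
$S{\left(m \right)} = -2 + 2 m$ ($S{\left(m \right)} = -2 + \left(m + m\right) = -2 + 2 m$)
$\left(\left(-30 - 54\right) + S{\left(-5 \right)}\right) \left(-54 - -64\right) = \left(\left(-30 - 54\right) + \left(-2 + 2 \left(-5\right)\right)\right) \left(-54 - -64\right) = \left(-84 - 12\right) \left(-54 + 64\right) = \left(-84 - 12\right) 10 = \left(-96\right) 10 = -960$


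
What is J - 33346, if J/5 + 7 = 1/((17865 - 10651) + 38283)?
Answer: -1518735352/45497 ≈ -33381.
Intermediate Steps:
J = -1592390/45497 (J = -35 + 5/((17865 - 10651) + 38283) = -35 + 5/(7214 + 38283) = -35 + 5/45497 = -1592390/45497 ≈ -35.000)
J - 33346 = -1592390/45497 - 33346 = -1518735352/45497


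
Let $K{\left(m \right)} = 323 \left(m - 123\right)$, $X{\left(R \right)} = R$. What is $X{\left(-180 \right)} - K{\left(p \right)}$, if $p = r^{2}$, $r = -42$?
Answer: $-530223$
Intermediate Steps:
$p = 1764$ ($p = \left(-42\right)^{2} = 1764$)
$K{\left(m \right)} = -39729 + 323 m$ ($K{\left(m \right)} = 323 \left(-123 + m\right) = -39729 + 323 m$)
$X{\left(-180 \right)} - K{\left(p \right)} = -180 - \left(-39729 + 323 \cdot 1764\right) = -180 - \left(-39729 + 569772\right) = -180 - 530043 = -530223$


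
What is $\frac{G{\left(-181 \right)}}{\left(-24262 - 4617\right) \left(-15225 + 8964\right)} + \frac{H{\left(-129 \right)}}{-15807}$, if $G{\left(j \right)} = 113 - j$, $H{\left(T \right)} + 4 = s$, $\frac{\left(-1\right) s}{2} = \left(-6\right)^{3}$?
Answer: $- \frac{25794213358}{952695366711} \approx -0.027075$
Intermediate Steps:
$s = 432$ ($s = - 2 \left(-6\right)^{3} = \left(-2\right) \left(-216\right) = 432$)
$H{\left(T \right)} = 428$ ($H{\left(T \right)} = -4 + 432 = 428$)
$\frac{G{\left(-181 \right)}}{\left(-24262 - 4617\right) \left(-15225 + 8964\right)} + \frac{H{\left(-129 \right)}}{-15807} = \frac{113 - -181}{\left(-24262 - 4617\right) \left(-15225 + 8964\right)} + \frac{428}{-15807} = \frac{113 + 181}{\left(-28879\right) \left(-6261\right)} + 428 \left(- \frac{1}{15807}\right) = \frac{294}{180811419} - \frac{428}{15807} = 294 \cdot \frac{1}{180811419} - \frac{428}{15807} = \frac{98}{60270473} - \frac{428}{15807} = - \frac{25794213358}{952695366711}$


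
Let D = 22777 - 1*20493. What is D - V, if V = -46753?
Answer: 49037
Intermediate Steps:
D = 2284 (D = 22777 - 20493 = 2284)
D - V = 2284 - 1*(-46753) = 2284 + 46753 = 49037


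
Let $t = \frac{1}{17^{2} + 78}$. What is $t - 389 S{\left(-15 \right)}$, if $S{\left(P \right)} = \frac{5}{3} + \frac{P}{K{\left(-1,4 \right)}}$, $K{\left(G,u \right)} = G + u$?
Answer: $\frac{1427633}{1101} \approx 1296.7$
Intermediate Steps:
$S{\left(P \right)} = \frac{5}{3} + \frac{P}{3}$ ($S{\left(P \right)} = \frac{5}{3} + \frac{P}{-1 + 4} = 5 \cdot \frac{1}{3} + \frac{P}{3} = \frac{5}{3} + P \frac{1}{3} = \frac{5}{3} + \frac{P}{3}$)
$t = \frac{1}{367}$ ($t = \frac{1}{289 + 78} = \frac{1}{367} \approx 0.0027248$)
$t - 389 S{\left(-15 \right)} = \frac{1}{367} - 389 \left(\frac{5}{3} + \frac{1}{3} \left(-15\right)\right) = \frac{1}{367} - 389 \left(\frac{5}{3} - 5\right) = \frac{1}{367} - - \frac{3890}{3} = \frac{1}{367} + \frac{3890}{3} = \frac{1427633}{1101}$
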